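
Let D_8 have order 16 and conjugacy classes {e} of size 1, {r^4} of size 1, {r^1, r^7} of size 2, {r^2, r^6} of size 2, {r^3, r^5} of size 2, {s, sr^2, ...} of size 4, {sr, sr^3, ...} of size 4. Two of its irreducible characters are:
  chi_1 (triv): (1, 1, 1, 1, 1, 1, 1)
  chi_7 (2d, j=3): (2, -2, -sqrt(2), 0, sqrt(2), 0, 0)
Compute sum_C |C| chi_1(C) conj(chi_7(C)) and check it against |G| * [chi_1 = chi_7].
Sum = 0; so <chi_1, chi_7> = 0 (distinct irreducibles are orthogonal).

Proof sketch: Compute term by term over conjugacy classes (|C| * chi_1(C) * conj(chi_7(C))):
  1*(1)*conj(2) + 1*(1)*conj(-2) + 2*(1)*conj(-sqrt(2)) + 2*(1)*conj(0) + 2*(1)*conj(sqrt(2)) + 4*(1)*conj(0) + 4*(1)*conj(0)
  = (2) + (-2) + (-2*sqrt(2)) + (0) + (2*sqrt(2)) + (0) + (0)
  = 0.
Dividing by |G| = 16 gives 0/16 = 0, matching the row-orthogonality relation <chi_1, chi_7> = [chi_1 = chi_7].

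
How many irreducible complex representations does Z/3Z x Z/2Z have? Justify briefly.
6

Reasoning: The number of irreducible complex representations of a finite group equals its number of conjugacy classes. Z/3Z x Z/2Z is abelian of order 6, so every element is its own conjugacy class: 6 classes, so Z/3Z x Z/2Z (order 6) has exactly 6 irreducible complex representations.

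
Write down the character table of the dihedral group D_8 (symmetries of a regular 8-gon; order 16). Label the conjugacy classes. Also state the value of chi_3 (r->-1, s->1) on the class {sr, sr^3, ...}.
Conjugacy classes: {e} of size 1, {r^4} of size 1, {r^1, r^7} of size 2, {r^2, r^6} of size 2, {r^3, r^5} of size 2, {s, sr^2, ...} of size 4, {sr, sr^3, ...} of size 4.
Character table:
  irrep \ class              {e} (size 1)  {r^4} (size 1)  {r^1, r^7} (size 2)  {r^2, r^6} (size 2)  {r^3, r^5} (size 2)  {s, sr^2, ...} (size 4)  {sr, sr^3, ...} (size 4)
  chi_1 (triv)               1             1               1                    1                    1                    1                        1                       
  chi_2 (sign: r->1, s->-1)  1             1               1                    1                    1                    -1                       -1                      
  chi_3 (r->-1, s->1)        1             1               -1                   1                    -1                   1                        -1                      
  chi_4 (r->-1, s->-1)       1             1               -1                   1                    -1                   -1                       1                       
  chi_5 (2d, j=1)            2             -2              sqrt(2)              0                    -sqrt(2)             0                        0                       
  chi_6 (2d, j=2)            2             2               0                    -2                   0                    0                        0                       
  chi_7 (2d, j=3)            2             -2              -sqrt(2)             0                    sqrt(2)              0                        0                       

Spot check: chi_3 (r->-1, s->1) on {sr, sr^3, ...} = -1.

Justification: D_8 has order 2*8 = 16 with 7 conjugacy classes, hence 7 irreducibles. Sum of squared dims 1 + 1 + 1 + 1 + 4 + 4 + 4 = 16 = |G|. Linear characters come from the abelianisation; the 2-dimensional irreps have character r^k -> 2*cos(2*pi*j*k/8), reflections -> 0.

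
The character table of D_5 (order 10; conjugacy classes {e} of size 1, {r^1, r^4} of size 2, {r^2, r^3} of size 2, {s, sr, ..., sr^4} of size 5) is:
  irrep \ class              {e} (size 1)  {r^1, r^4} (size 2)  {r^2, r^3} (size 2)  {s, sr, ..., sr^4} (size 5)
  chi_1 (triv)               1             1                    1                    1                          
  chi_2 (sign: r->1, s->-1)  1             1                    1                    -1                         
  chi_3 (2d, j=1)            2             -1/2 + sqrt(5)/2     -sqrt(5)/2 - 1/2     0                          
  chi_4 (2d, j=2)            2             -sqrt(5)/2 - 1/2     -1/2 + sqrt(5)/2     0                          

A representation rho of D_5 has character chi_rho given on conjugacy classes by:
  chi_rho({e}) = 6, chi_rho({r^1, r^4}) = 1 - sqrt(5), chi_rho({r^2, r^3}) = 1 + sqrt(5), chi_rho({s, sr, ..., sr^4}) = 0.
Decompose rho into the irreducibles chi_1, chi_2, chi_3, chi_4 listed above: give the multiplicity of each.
Multiplicities: chi_1: 1, chi_2: 1, chi_3: 0, chi_4: 2.

Explanation: Use <chi_rho, chi> = (1/|G|) sum_C |C| * chi_rho(C) * conj(chi(C)) with |G| = 10 for each irreducible chi in the table:
  <chi_rho, chi_1> = (1/10)[1*(6)*conj(1) + 2*(1 - sqrt(5))*conj(1) + 2*(1 + sqrt(5))*conj(1) + 5*(0)*conj(1)]
      = (1/10)[(6) + (2 - 2*sqrt(5)) + (2 + 2*sqrt(5)) + (0)] = 10/10 = 1
  <chi_rho, chi_2> = (1/10)[1*(6)*conj(1) + 2*(1 - sqrt(5))*conj(1) + 2*(1 + sqrt(5))*conj(1) + 5*(0)*conj(-1)]
      = (1/10)[(6) + (2 - 2*sqrt(5)) + (2 + 2*sqrt(5)) + (0)] = 10/10 = 1
  <chi_rho, chi_3> = (1/10)[1*(6)*conj(2) + 2*(1 - sqrt(5))*conj(-1/2 + sqrt(5)/2) + 2*(1 + sqrt(5))*conj(-sqrt(5)/2 - 1/2) + 5*(0)*conj(0)]
      = (1/10)[(12) + (-6 + 2*sqrt(5)) + (-6 - 2*sqrt(5)) + (0)] = 0/10 = 0
  <chi_rho, chi_4> = (1/10)[1*(6)*conj(2) + 2*(1 - sqrt(5))*conj(-sqrt(5)/2 - 1/2) + 2*(1 + sqrt(5))*conj(-1/2 + sqrt(5)/2) + 5*(0)*conj(0)]
      = (1/10)[(12) + (4) + (4) + (0)] = 20/10 = 2
Dimension check: dim(rho) = sum (mult * dim) = 1*1 + 1*1 + 0*2 + 2*2 = 6 = chi_rho(e) = 6.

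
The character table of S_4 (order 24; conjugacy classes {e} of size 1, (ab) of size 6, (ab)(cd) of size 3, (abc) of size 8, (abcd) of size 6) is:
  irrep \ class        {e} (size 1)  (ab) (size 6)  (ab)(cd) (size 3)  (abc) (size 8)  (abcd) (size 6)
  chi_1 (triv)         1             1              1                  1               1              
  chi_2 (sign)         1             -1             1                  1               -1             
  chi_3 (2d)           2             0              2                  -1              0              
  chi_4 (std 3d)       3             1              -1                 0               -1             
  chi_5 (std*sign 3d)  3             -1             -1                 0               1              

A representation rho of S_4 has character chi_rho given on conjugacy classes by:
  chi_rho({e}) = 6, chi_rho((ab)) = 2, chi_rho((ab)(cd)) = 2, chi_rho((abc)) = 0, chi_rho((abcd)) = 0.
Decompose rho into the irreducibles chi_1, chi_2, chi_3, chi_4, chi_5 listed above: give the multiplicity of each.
Multiplicities: chi_1: 1, chi_2: 0, chi_3: 1, chi_4: 1, chi_5: 0.

Derivation: Use <chi_rho, chi> = (1/|G|) sum_C |C| * chi_rho(C) * conj(chi(C)) with |G| = 24 for each irreducible chi in the table:
  <chi_rho, chi_1> = (1/24)[1*(6)*conj(1) + 6*(2)*conj(1) + 3*(2)*conj(1) + 8*(0)*conj(1) + 6*(0)*conj(1)]
      = (1/24)[(6) + (12) + (6) + (0) + (0)] = 24/24 = 1
  <chi_rho, chi_2> = (1/24)[1*(6)*conj(1) + 6*(2)*conj(-1) + 3*(2)*conj(1) + 8*(0)*conj(1) + 6*(0)*conj(-1)]
      = (1/24)[(6) + (-12) + (6) + (0) + (0)] = 0/24 = 0
  <chi_rho, chi_3> = (1/24)[1*(6)*conj(2) + 6*(2)*conj(0) + 3*(2)*conj(2) + 8*(0)*conj(-1) + 6*(0)*conj(0)]
      = (1/24)[(12) + (0) + (12) + (0) + (0)] = 24/24 = 1
  <chi_rho, chi_4> = (1/24)[1*(6)*conj(3) + 6*(2)*conj(1) + 3*(2)*conj(-1) + 8*(0)*conj(0) + 6*(0)*conj(-1)]
      = (1/24)[(18) + (12) + (-6) + (0) + (0)] = 24/24 = 1
  <chi_rho, chi_5> = (1/24)[1*(6)*conj(3) + 6*(2)*conj(-1) + 3*(2)*conj(-1) + 8*(0)*conj(0) + 6*(0)*conj(1)]
      = (1/24)[(18) + (-12) + (-6) + (0) + (0)] = 0/24 = 0
Dimension check: dim(rho) = sum (mult * dim) = 1*1 + 0*1 + 1*2 + 1*3 + 0*3 = 6 = chi_rho(e) = 6.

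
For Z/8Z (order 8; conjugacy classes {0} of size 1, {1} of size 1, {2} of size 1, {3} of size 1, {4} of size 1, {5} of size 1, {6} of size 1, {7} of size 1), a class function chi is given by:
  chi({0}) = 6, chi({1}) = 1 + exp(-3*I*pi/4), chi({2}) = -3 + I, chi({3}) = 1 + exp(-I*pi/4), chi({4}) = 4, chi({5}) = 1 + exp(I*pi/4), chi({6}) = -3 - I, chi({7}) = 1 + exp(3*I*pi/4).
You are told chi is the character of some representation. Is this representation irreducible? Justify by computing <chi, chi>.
Not irreducible (reducible): <chi, chi> = 10 > 1.

Details: <chi, chi> = (1/|G|) sum_C |C| * |chi(C)|^2 = (1/8)[1*|6|^2 + 1*|1 + exp(-3*I*pi/4)|^2 + 1*|-3 + I|^2 + 1*|1 + exp(-I*pi/4)|^2 + 1*|4|^2 + 1*|1 + exp(I*pi/4)|^2 + 1*|-3 - I|^2 + 1*|1 + exp(3*I*pi/4)|^2]
  = (1/8)[(36) + (2 + exp(-3*I*pi/4) + exp(3*I*pi/4)) + (10) + (2 + exp(-I*pi/4) + exp(I*pi/4)) + (16) + (2 + exp(-I*pi/4) + exp(I*pi/4)) + (10) + (2 + exp(-3*I*pi/4) + exp(3*I*pi/4))] = 80/8 = 10.
(Exp terms are combined using exp(i*s)*conj(exp(i*t)) = exp(i*(s-t)), and sums of them are collapsed using the identity that for every m > 1 the m distinct m-th roots of unity sum to 0, e.g. 1 + exp(2*I*pi/3) + exp(-2*I*pi/3) = 0.)
A character is irreducible iff <chi, chi> = 1, so this representation is reducible.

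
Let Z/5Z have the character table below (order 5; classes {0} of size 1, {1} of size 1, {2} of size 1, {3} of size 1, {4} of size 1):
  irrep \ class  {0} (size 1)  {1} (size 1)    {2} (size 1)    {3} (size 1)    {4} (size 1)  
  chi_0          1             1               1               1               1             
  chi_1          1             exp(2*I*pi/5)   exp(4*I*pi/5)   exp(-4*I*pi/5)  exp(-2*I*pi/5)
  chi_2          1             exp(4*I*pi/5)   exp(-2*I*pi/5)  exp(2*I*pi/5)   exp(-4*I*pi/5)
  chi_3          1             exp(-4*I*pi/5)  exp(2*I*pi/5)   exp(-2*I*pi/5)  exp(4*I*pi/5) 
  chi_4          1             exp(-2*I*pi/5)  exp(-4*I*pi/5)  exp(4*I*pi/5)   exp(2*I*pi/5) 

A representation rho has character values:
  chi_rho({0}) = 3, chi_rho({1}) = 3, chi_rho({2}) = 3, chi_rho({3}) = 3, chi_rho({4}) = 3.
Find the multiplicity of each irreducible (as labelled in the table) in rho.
Multiplicities: chi_0: 3, chi_1: 0, chi_2: 0, chi_3: 0, chi_4: 0.

Solution. Use <chi_rho, chi> = (1/|G|) sum_C |C| * chi_rho(C) * conj(chi(C)) with |G| = 5 for each irreducible chi in the table:
  <chi_rho, chi_0> = (1/5)[1*(3)*conj(1) + 1*(3)*conj(1) + 1*(3)*conj(1) + 1*(3)*conj(1) + 1*(3)*conj(1)]
      = (1/5)[(3) + (3) + (3) + (3) + (3)] = 15/5 = 3
  <chi_rho, chi_1> = (1/5)[1*(3)*conj(1) + 1*(3)*conj(exp(2*I*pi/5)) + 1*(3)*conj(exp(4*I*pi/5)) + 1*(3)*conj(exp(-4*I*pi/5)) + 1*(3)*conj(exp(-2*I*pi/5))]
      = (1/5)[(3) + (3*exp(-2*I*pi/5)) + (3*exp(-4*I*pi/5)) + (3*exp(4*I*pi/5)) + (3*exp(2*I*pi/5))] = 0/5 = 0
  <chi_rho, chi_2> = (1/5)[1*(3)*conj(1) + 1*(3)*conj(exp(4*I*pi/5)) + 1*(3)*conj(exp(-2*I*pi/5)) + 1*(3)*conj(exp(2*I*pi/5)) + 1*(3)*conj(exp(-4*I*pi/5))]
      = (1/5)[(3) + (3*exp(-4*I*pi/5)) + (3*exp(2*I*pi/5)) + (3*exp(-2*I*pi/5)) + (3*exp(4*I*pi/5))] = 0/5 = 0
  <chi_rho, chi_3> = (1/5)[1*(3)*conj(1) + 1*(3)*conj(exp(-4*I*pi/5)) + 1*(3)*conj(exp(2*I*pi/5)) + 1*(3)*conj(exp(-2*I*pi/5)) + 1*(3)*conj(exp(4*I*pi/5))]
      = (1/5)[(3) + (3*exp(4*I*pi/5)) + (3*exp(-2*I*pi/5)) + (3*exp(2*I*pi/5)) + (3*exp(-4*I*pi/5))] = 0/5 = 0
  <chi_rho, chi_4> = (1/5)[1*(3)*conj(1) + 1*(3)*conj(exp(-2*I*pi/5)) + 1*(3)*conj(exp(-4*I*pi/5)) + 1*(3)*conj(exp(4*I*pi/5)) + 1*(3)*conj(exp(2*I*pi/5))]
      = (1/5)[(3) + (3*exp(2*I*pi/5)) + (3*exp(4*I*pi/5)) + (3*exp(-4*I*pi/5)) + (3*exp(-2*I*pi/5))] = 0/5 = 0
(Exp terms are combined using exp(i*s)*conj(exp(i*t)) = exp(i*(s-t)), and sums of them are collapsed using the identity that for every m > 1 the m distinct m-th roots of unity sum to 0, e.g. 1 + exp(2*I*pi/3) + exp(-2*I*pi/3) = 0.)
Dimension check: dim(rho) = sum (mult * dim) = 3*1 + 0*1 + 0*1 + 0*1 + 0*1 = 3 = chi_rho(e) = 3.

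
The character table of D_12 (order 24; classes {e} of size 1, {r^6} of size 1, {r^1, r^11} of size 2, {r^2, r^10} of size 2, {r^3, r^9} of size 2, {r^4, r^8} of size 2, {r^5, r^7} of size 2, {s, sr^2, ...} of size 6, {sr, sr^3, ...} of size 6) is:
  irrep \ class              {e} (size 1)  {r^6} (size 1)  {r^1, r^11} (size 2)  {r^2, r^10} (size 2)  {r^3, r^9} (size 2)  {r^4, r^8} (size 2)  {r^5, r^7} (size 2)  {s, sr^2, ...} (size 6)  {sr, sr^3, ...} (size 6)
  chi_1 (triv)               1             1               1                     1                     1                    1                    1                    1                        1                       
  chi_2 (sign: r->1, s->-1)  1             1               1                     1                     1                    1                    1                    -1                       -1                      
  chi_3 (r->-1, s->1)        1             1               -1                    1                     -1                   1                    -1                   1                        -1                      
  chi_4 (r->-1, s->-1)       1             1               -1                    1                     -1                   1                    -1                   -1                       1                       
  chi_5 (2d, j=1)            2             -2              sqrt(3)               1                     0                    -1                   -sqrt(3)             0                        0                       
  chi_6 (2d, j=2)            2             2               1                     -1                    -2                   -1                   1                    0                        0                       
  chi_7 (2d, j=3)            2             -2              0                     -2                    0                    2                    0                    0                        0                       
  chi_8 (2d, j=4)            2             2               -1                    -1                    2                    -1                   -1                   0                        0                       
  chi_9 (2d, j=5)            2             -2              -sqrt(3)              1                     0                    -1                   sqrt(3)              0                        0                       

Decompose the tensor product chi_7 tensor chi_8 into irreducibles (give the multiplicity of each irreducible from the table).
chi_7 tensor chi_8 = chi_5 + chi_9 (all other irreducibles have multiplicity 0).

The character of a tensor product is the pointwise product (chi_7 * chi_8)(C) = chi_7(C) * chi_8(C):
  {e}: (2)*(2), {r^6}: (-2)*(2), {r^1, r^11}: (0)*(-1), {r^2, r^10}: (-2)*(-1), {r^3, r^9}: (0)*(2), {r^4, r^8}: (2)*(-1), {r^5, r^7}: (0)*(-1), {s, sr^2, ...}: (0)*(0), {sr, sr^3, ...}: (0)*(0)
so (chi_7 * chi_8) takes values
  {e} -> 4, {r^6} -> -4, {r^1, r^11} -> 0, {r^2, r^10} -> 2, {r^3, r^9} -> 0, {r^4, r^8} -> -2, {r^5, r^7} -> 0, {s, sr^2, ...} -> 0, {sr, sr^3, ...} -> 0.
Now take the inner product of this character with each irreducible chi from the table, <chi_7*chi_8, chi> = (1/24) sum_C |C| (chi_7*chi_8)(C) conj(chi(C)):
  <chi_7*chi_8, chi_1> = (1/24)[1*(4)*conj(1) + 1*(-4)*conj(1) + 2*(0)*conj(1) + 2*(2)*conj(1) + 2*(0)*conj(1) + 2*(-2)*conj(1) + 2*(0)*conj(1) + 6*(0)*conj(1) + 6*(0)*conj(1)]
      = (1/24)[(4) + (-4) + (0) + (4) + (0) + (-4) + (0) + (0) + (0)] = 0/24 = 0
  <chi_7*chi_8, chi_2> = (1/24)[1*(4)*conj(1) + 1*(-4)*conj(1) + 2*(0)*conj(1) + 2*(2)*conj(1) + 2*(0)*conj(1) + 2*(-2)*conj(1) + 2*(0)*conj(1) + 6*(0)*conj(-1) + 6*(0)*conj(-1)]
      = (1/24)[(4) + (-4) + (0) + (4) + (0) + (-4) + (0) + (0) + (0)] = 0/24 = 0
  <chi_7*chi_8, chi_3> = (1/24)[1*(4)*conj(1) + 1*(-4)*conj(1) + 2*(0)*conj(-1) + 2*(2)*conj(1) + 2*(0)*conj(-1) + 2*(-2)*conj(1) + 2*(0)*conj(-1) + 6*(0)*conj(1) + 6*(0)*conj(-1)]
      = (1/24)[(4) + (-4) + (0) + (4) + (0) + (-4) + (0) + (0) + (0)] = 0/24 = 0
  <chi_7*chi_8, chi_4> = (1/24)[1*(4)*conj(1) + 1*(-4)*conj(1) + 2*(0)*conj(-1) + 2*(2)*conj(1) + 2*(0)*conj(-1) + 2*(-2)*conj(1) + 2*(0)*conj(-1) + 6*(0)*conj(-1) + 6*(0)*conj(1)]
      = (1/24)[(4) + (-4) + (0) + (4) + (0) + (-4) + (0) + (0) + (0)] = 0/24 = 0
  <chi_7*chi_8, chi_5> = (1/24)[1*(4)*conj(2) + 1*(-4)*conj(-2) + 2*(0)*conj(sqrt(3)) + 2*(2)*conj(1) + 2*(0)*conj(0) + 2*(-2)*conj(-1) + 2*(0)*conj(-sqrt(3)) + 6*(0)*conj(0) + 6*(0)*conj(0)]
      = (1/24)[(8) + (8) + (0) + (4) + (0) + (4) + (0) + (0) + (0)] = 24/24 = 1
  <chi_7*chi_8, chi_6> = (1/24)[1*(4)*conj(2) + 1*(-4)*conj(2) + 2*(0)*conj(1) + 2*(2)*conj(-1) + 2*(0)*conj(-2) + 2*(-2)*conj(-1) + 2*(0)*conj(1) + 6*(0)*conj(0) + 6*(0)*conj(0)]
      = (1/24)[(8) + (-8) + (0) + (-4) + (0) + (4) + (0) + (0) + (0)] = 0/24 = 0
  <chi_7*chi_8, chi_7> = (1/24)[1*(4)*conj(2) + 1*(-4)*conj(-2) + 2*(0)*conj(0) + 2*(2)*conj(-2) + 2*(0)*conj(0) + 2*(-2)*conj(2) + 2*(0)*conj(0) + 6*(0)*conj(0) + 6*(0)*conj(0)]
      = (1/24)[(8) + (8) + (0) + (-8) + (0) + (-8) + (0) + (0) + (0)] = 0/24 = 0
  <chi_7*chi_8, chi_8> = (1/24)[1*(4)*conj(2) + 1*(-4)*conj(2) + 2*(0)*conj(-1) + 2*(2)*conj(-1) + 2*(0)*conj(2) + 2*(-2)*conj(-1) + 2*(0)*conj(-1) + 6*(0)*conj(0) + 6*(0)*conj(0)]
      = (1/24)[(8) + (-8) + (0) + (-4) + (0) + (4) + (0) + (0) + (0)] = 0/24 = 0
  <chi_7*chi_8, chi_9> = (1/24)[1*(4)*conj(2) + 1*(-4)*conj(-2) + 2*(0)*conj(-sqrt(3)) + 2*(2)*conj(1) + 2*(0)*conj(0) + 2*(-2)*conj(-1) + 2*(0)*conj(sqrt(3)) + 6*(0)*conj(0) + 6*(0)*conj(0)]
      = (1/24)[(8) + (8) + (0) + (4) + (0) + (4) + (0) + (0) + (0)] = 24/24 = 1
Hence the multiplicities are chi_5: 1, chi_9: 1. Dimension check: dim(chi_7)*dim(chi_8) = 2*2 = 4 and sum (mult * dim) = 1*2 + 1*2 = 4.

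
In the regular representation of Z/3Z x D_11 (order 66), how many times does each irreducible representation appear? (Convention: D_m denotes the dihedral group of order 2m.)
Each irreducible V_i of dimension d_i appears with multiplicity d_i, i.e. rho_reg = (direct sum over all irreducibles V_i) d_i V_i. The irreducible dimensions for Z/3Z x D_11 are 1, 1, 1, 1, 1, 1, 2, 2, 2, 2, 2, 2, 2, 2, 2, 2, 2, 2, 2, 2, 2: 6 irreducibles of dimension 1, each with multiplicity 1; 15 irreducibles of dimension 2, each with multiplicity 2. Total dimension 6*1*1 + 15*2*2 = 66 = |G|.

Working: General theorem: in the regular representation of a finite group G, each irreducible appears with multiplicity equal to its dimension. Check: dim(rho_reg) = sum d_i^2 = 1 + 1 + 1 + 1 + 1 + 1 + 4 + 4 + 4 + 4 + 4 + 4 + 4 + 4 + 4 + 4 + 4 + 4 + 4 + 4 + 4 = 66 = |G|.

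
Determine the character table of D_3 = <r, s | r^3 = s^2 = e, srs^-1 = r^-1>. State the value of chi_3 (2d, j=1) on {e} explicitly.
Conjugacy classes: {e} of size 1, {r^1, r^2} of size 2, {s, sr, ..., sr^2} of size 3.
Character table:
  irrep \ class              {e} (size 1)  {r^1, r^2} (size 2)  {s, sr, ..., sr^2} (size 3)
  chi_1 (triv)               1             1                    1                          
  chi_2 (sign: r->1, s->-1)  1             1                    -1                         
  chi_3 (2d, j=1)            2             -1                   0                          

Spot check: chi_3 (2d, j=1) on {e} = 2.

Explanation: D_3 has order 2*3 = 6 with 3 conjugacy classes, hence 3 irreducibles. Sum of squared dims 1 + 1 + 4 = 6 = |G|. Linear characters come from the abelianisation; the 2-dimensional irreps have character r^k -> 2*cos(2*pi*j*k/3), reflections -> 0.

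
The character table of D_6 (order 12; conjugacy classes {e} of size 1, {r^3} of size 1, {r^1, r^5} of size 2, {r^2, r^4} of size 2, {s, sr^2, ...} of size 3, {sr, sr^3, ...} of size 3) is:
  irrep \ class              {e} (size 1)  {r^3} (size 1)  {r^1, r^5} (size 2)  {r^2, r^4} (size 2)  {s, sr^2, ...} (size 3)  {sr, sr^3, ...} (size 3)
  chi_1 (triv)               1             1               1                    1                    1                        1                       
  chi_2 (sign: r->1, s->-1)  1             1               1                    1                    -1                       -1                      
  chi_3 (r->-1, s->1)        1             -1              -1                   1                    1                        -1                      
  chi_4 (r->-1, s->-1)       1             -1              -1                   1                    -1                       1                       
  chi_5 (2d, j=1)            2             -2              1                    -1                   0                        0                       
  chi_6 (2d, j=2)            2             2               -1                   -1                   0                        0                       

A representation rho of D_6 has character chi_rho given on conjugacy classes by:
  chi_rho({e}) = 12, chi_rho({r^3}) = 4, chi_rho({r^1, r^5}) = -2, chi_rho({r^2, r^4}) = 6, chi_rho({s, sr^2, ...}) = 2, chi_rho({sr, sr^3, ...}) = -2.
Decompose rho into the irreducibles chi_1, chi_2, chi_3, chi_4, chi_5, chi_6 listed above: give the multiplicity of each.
Multiplicities: chi_1: 2, chi_2: 2, chi_3: 3, chi_4: 1, chi_5: 0, chi_6: 2.

Explanation: Use <chi_rho, chi> = (1/|G|) sum_C |C| * chi_rho(C) * conj(chi(C)) with |G| = 12 for each irreducible chi in the table:
  <chi_rho, chi_1> = (1/12)[1*(12)*conj(1) + 1*(4)*conj(1) + 2*(-2)*conj(1) + 2*(6)*conj(1) + 3*(2)*conj(1) + 3*(-2)*conj(1)]
      = (1/12)[(12) + (4) + (-4) + (12) + (6) + (-6)] = 24/12 = 2
  <chi_rho, chi_2> = (1/12)[1*(12)*conj(1) + 1*(4)*conj(1) + 2*(-2)*conj(1) + 2*(6)*conj(1) + 3*(2)*conj(-1) + 3*(-2)*conj(-1)]
      = (1/12)[(12) + (4) + (-4) + (12) + (-6) + (6)] = 24/12 = 2
  <chi_rho, chi_3> = (1/12)[1*(12)*conj(1) + 1*(4)*conj(-1) + 2*(-2)*conj(-1) + 2*(6)*conj(1) + 3*(2)*conj(1) + 3*(-2)*conj(-1)]
      = (1/12)[(12) + (-4) + (4) + (12) + (6) + (6)] = 36/12 = 3
  <chi_rho, chi_4> = (1/12)[1*(12)*conj(1) + 1*(4)*conj(-1) + 2*(-2)*conj(-1) + 2*(6)*conj(1) + 3*(2)*conj(-1) + 3*(-2)*conj(1)]
      = (1/12)[(12) + (-4) + (4) + (12) + (-6) + (-6)] = 12/12 = 1
  <chi_rho, chi_5> = (1/12)[1*(12)*conj(2) + 1*(4)*conj(-2) + 2*(-2)*conj(1) + 2*(6)*conj(-1) + 3*(2)*conj(0) + 3*(-2)*conj(0)]
      = (1/12)[(24) + (-8) + (-4) + (-12) + (0) + (0)] = 0/12 = 0
  <chi_rho, chi_6> = (1/12)[1*(12)*conj(2) + 1*(4)*conj(2) + 2*(-2)*conj(-1) + 2*(6)*conj(-1) + 3*(2)*conj(0) + 3*(-2)*conj(0)]
      = (1/12)[(24) + (8) + (4) + (-12) + (0) + (0)] = 24/12 = 2
Dimension check: dim(rho) = sum (mult * dim) = 2*1 + 2*1 + 3*1 + 1*1 + 0*2 + 2*2 = 12 = chi_rho(e) = 12.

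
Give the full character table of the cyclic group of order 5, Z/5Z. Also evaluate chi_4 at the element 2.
Character table of Z/5Z (irreps indexed chi_0,...,chi_4 with chi_k(m) = zeta_5^(k*m), zeta_5 = exp(2*pi*i/5)):
  irrep \ class  {0} (size 1)  {1} (size 1)    {2} (size 1)    {3} (size 1)    {4} (size 1)  
  chi_0          1             1               1               1               1             
  chi_1          1             exp(2*I*pi/5)   exp(4*I*pi/5)   exp(-4*I*pi/5)  exp(-2*I*pi/5)
  chi_2          1             exp(4*I*pi/5)   exp(-2*I*pi/5)  exp(2*I*pi/5)   exp(-4*I*pi/5)
  chi_3          1             exp(-4*I*pi/5)  exp(2*I*pi/5)   exp(-2*I*pi/5)  exp(4*I*pi/5) 
  chi_4          1             exp(-2*I*pi/5)  exp(-4*I*pi/5)  exp(4*I*pi/5)   exp(2*I*pi/5) 

Spot check: chi_4(2) = zeta_5^(4*2) = zeta_5^8 = exp(-4*I*pi/5).

Proof sketch: Z/5Z is abelian, so all 5 irreducible complex representations are 1-dimensional. They are given by chi_k(m) = zeta_5^(k*m) for k = 0,...,4. Row orthogonality: sum_m chi_k(m) conj(chi_l(m)) = 5 * [k = l].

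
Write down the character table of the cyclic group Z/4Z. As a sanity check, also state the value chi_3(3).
Character table of Z/4Z (irreps indexed chi_0,...,chi_3 with chi_k(m) = zeta_4^(k*m), zeta_4 = exp(2*pi*i/4)):
  irrep \ class  {0} (size 1)  {1} (size 1)  {2} (size 1)  {3} (size 1)
  chi_0          1             1             1             1           
  chi_1          1             I             -1            -I          
  chi_2          1             -1            1             -1          
  chi_3          1             -I            -1            I           

Spot check: chi_3(3) = zeta_4^(3*3) = zeta_4^9 = I.

Z/4Z is abelian, so all 4 irreducible complex representations are 1-dimensional. They are given by chi_k(m) = zeta_4^(k*m) for k = 0,...,3. Row orthogonality: sum_m chi_k(m) conj(chi_l(m)) = 4 * [k = l].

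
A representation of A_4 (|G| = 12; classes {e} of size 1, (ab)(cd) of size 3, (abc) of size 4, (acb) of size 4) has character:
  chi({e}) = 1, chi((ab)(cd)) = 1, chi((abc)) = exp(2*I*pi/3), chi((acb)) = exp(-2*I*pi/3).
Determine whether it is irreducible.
Irreducible: <chi, chi> = 1.

Why: <chi, chi> = (1/|G|) sum_C |C| * |chi(C)|^2 = (1/12)[1*|1|^2 + 3*|1|^2 + 4*|exp(2*I*pi/3)|^2 + 4*|exp(-2*I*pi/3)|^2]
  = (1/12)[(1) + (3) + (4) + (4)] = 12/12 = 1.
(Exp terms are combined using exp(i*s)*conj(exp(i*t)) = exp(i*(s-t)), and sums of them are collapsed using the identity that for every m > 1 the m distinct m-th roots of unity sum to 0, e.g. 1 + exp(2*I*pi/3) + exp(-2*I*pi/3) = 0.)
A character is irreducible iff <chi, chi> = 1, so this representation is irreducible.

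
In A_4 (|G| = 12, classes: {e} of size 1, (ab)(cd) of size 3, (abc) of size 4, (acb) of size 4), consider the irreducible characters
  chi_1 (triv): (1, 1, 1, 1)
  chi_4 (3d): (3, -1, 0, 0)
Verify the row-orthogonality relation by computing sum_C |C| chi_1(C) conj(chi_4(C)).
Sum = 0; so <chi_1, chi_4> = 0 (distinct irreducibles are orthogonal).

Why: Compute term by term over conjugacy classes (|C| * chi_1(C) * conj(chi_4(C))):
  1*(1)*conj(3) + 3*(1)*conj(-1) + 4*(1)*conj(0) + 4*(1)*conj(0)
  = (3) + (-3) + (0) + (0)
  = 0.
(Exp terms are combined using exp(i*s)*conj(exp(i*t)) = exp(i*(s-t)), and sums of them are collapsed using the identity that for every m > 1 the m distinct m-th roots of unity sum to 0, e.g. 1 + exp(2*I*pi/3) + exp(-2*I*pi/3) = 0.)
Dividing by |G| = 12 gives 0/12 = 0, matching the row-orthogonality relation <chi_1, chi_4> = [chi_1 = chi_4].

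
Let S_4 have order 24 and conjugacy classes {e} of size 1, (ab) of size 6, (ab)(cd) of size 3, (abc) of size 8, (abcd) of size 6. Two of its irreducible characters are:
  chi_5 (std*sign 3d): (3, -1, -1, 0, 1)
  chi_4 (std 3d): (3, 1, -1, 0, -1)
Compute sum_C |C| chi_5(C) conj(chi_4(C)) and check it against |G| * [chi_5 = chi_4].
Sum = 0; so <chi_5, chi_4> = 0 (distinct irreducibles are orthogonal).

Argument: Compute term by term over conjugacy classes (|C| * chi_5(C) * conj(chi_4(C))):
  1*(3)*conj(3) + 6*(-1)*conj(1) + 3*(-1)*conj(-1) + 8*(0)*conj(0) + 6*(1)*conj(-1)
  = (9) + (-6) + (3) + (0) + (-6)
  = 0.
Dividing by |G| = 24 gives 0/24 = 0, matching the row-orthogonality relation <chi_5, chi_4> = [chi_5 = chi_4].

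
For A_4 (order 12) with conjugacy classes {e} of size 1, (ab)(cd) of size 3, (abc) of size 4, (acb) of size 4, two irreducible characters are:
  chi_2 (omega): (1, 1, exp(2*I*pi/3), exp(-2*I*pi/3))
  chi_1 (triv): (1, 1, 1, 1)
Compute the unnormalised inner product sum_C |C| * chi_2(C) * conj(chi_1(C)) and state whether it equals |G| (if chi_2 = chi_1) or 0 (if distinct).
Sum = 0; so <chi_2, chi_1> = 0 (distinct irreducibles are orthogonal).

Justification: Compute term by term over conjugacy classes (|C| * chi_2(C) * conj(chi_1(C))):
  1*(1)*conj(1) + 3*(1)*conj(1) + 4*(exp(2*I*pi/3))*conj(1) + 4*(exp(-2*I*pi/3))*conj(1)
  = (1) + (3) + (4*exp(2*I*pi/3)) + (4*exp(-2*I*pi/3))
  = 0.
(Exp terms are combined using exp(i*s)*conj(exp(i*t)) = exp(i*(s-t)), and sums of them are collapsed using the identity that for every m > 1 the m distinct m-th roots of unity sum to 0, e.g. 1 + exp(2*I*pi/3) + exp(-2*I*pi/3) = 0.)
Dividing by |G| = 12 gives 0/12 = 0, matching the row-orthogonality relation <chi_2, chi_1> = [chi_2 = chi_1].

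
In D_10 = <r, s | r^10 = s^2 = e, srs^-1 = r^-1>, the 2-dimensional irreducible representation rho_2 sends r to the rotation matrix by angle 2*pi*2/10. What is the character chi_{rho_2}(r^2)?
chi_{rho_2}(r^2) = 2*cos(2*pi*2*2/10) = -sqrt(5)/2 - 1/2

Working: rho_2(r^2) is rotation by angle 2*pi*2*2/10, whose trace is 2*cos(2*pi*2*2/10) = -sqrt(5)/2 - 1/2.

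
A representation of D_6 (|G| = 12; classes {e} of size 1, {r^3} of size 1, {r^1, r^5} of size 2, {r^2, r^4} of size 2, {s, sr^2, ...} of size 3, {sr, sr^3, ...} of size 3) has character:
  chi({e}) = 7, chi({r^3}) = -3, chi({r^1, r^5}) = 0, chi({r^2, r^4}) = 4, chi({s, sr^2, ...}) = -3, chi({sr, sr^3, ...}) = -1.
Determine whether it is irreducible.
Not irreducible (reducible): <chi, chi> = 10 > 1.

Explanation: <chi, chi> = (1/|G|) sum_C |C| * |chi(C)|^2 = (1/12)[1*|7|^2 + 1*|-3|^2 + 2*|0|^2 + 2*|4|^2 + 3*|-3|^2 + 3*|-1|^2]
  = (1/12)[(49) + (9) + (0) + (32) + (27) + (3)] = 120/12 = 10.
A character is irreducible iff <chi, chi> = 1, so this representation is reducible.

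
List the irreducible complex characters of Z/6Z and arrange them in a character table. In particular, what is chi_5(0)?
Character table of Z/6Z (irreps indexed chi_0,...,chi_5 with chi_k(m) = zeta_6^(k*m), zeta_6 = exp(2*pi*i/6)):
  irrep \ class  {0} (size 1)  {1} (size 1)    {2} (size 1)    {3} (size 1)  {4} (size 1)    {5} (size 1)  
  chi_0          1             1               1               1             1               1             
  chi_1          1             exp(I*pi/3)     exp(2*I*pi/3)   -1            exp(-2*I*pi/3)  exp(-I*pi/3)  
  chi_2          1             exp(2*I*pi/3)   exp(-2*I*pi/3)  1             exp(2*I*pi/3)   exp(-2*I*pi/3)
  chi_3          1             -1              1               -1            1               -1            
  chi_4          1             exp(-2*I*pi/3)  exp(2*I*pi/3)   1             exp(-2*I*pi/3)  exp(2*I*pi/3) 
  chi_5          1             exp(-I*pi/3)    exp(-2*I*pi/3)  -1            exp(2*I*pi/3)   exp(I*pi/3)   

Spot check: chi_5(0) = zeta_6^(5*0) = zeta_6^0 = 1.

Details: Z/6Z is abelian, so all 6 irreducible complex representations are 1-dimensional. They are given by chi_k(m) = zeta_6^(k*m) for k = 0,...,5. Row orthogonality: sum_m chi_k(m) conj(chi_l(m)) = 6 * [k = l].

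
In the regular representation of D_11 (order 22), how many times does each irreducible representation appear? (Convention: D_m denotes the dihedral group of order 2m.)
Each irreducible V_i of dimension d_i appears with multiplicity d_i, i.e. rho_reg = (direct sum over all irreducibles V_i) d_i V_i. The irreducible dimensions for D_11 are 1, 1, 2, 2, 2, 2, 2: 2 irreducibles of dimension 1, each with multiplicity 1; 5 irreducibles of dimension 2, each with multiplicity 2. Total dimension 2*1*1 + 5*2*2 = 22 = |G|.

Reasoning: General theorem: in the regular representation of a finite group G, each irreducible appears with multiplicity equal to its dimension. Check: dim(rho_reg) = sum d_i^2 = 1 + 1 + 4 + 4 + 4 + 4 + 4 = 22 = |G|.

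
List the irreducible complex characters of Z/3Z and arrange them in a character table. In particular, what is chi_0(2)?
Character table of Z/3Z (irreps indexed chi_0,...,chi_2 with chi_k(m) = zeta_3^(k*m), zeta_3 = exp(2*pi*i/3)):
  irrep \ class  {0} (size 1)  {1} (size 1)    {2} (size 1)  
  chi_0          1             1               1             
  chi_1          1             exp(2*I*pi/3)   exp(-2*I*pi/3)
  chi_2          1             exp(-2*I*pi/3)  exp(2*I*pi/3) 

Spot check: chi_0(2) = zeta_3^(0*2) = zeta_3^0 = 1.

Justification: Z/3Z is abelian, so all 3 irreducible complex representations are 1-dimensional. They are given by chi_k(m) = zeta_3^(k*m) for k = 0,...,2. Row orthogonality: sum_m chi_k(m) conj(chi_l(m)) = 3 * [k = l].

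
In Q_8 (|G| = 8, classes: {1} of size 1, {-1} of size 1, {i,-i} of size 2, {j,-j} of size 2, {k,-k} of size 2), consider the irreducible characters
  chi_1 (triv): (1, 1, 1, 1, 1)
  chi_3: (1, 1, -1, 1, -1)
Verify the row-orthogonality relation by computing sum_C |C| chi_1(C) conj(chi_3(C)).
Sum = 0; so <chi_1, chi_3> = 0 (distinct irreducibles are orthogonal).

Reasoning: Compute term by term over conjugacy classes (|C| * chi_1(C) * conj(chi_3(C))):
  1*(1)*conj(1) + 1*(1)*conj(1) + 2*(1)*conj(-1) + 2*(1)*conj(1) + 2*(1)*conj(-1)
  = (1) + (1) + (-2) + (2) + (-2)
  = 0.
Dividing by |G| = 8 gives 0/8 = 0, matching the row-orthogonality relation <chi_1, chi_3> = [chi_1 = chi_3].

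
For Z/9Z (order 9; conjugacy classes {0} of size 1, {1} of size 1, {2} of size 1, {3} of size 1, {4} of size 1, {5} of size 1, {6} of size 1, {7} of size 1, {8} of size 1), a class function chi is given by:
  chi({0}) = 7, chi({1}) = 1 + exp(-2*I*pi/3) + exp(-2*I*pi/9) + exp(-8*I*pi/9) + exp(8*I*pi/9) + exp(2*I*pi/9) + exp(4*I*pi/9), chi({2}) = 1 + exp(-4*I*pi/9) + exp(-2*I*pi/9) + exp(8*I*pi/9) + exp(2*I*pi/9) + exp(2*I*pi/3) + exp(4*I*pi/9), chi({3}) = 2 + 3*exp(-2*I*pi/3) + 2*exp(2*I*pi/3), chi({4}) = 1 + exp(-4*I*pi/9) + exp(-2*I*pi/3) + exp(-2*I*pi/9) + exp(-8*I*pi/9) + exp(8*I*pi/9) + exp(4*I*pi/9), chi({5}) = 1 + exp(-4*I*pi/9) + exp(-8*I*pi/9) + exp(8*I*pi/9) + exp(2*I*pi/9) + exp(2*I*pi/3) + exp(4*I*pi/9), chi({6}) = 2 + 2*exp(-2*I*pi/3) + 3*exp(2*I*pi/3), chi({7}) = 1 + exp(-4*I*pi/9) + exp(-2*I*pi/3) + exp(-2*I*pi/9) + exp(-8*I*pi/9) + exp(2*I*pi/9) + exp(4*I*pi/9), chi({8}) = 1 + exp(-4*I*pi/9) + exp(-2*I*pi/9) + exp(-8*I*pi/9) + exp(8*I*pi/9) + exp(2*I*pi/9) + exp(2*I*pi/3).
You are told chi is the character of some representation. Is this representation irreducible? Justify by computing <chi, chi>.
Not irreducible (reducible): <chi, chi> = 7 > 1.

Solution. <chi, chi> = (1/|G|) sum_C |C| * |chi(C)|^2 = (1/9)[1*|7|^2 + 1*|1 + exp(-2*I*pi/3) + exp(-2*I*pi/9) + exp(-8*I*pi/9) + exp(8*I*pi/9) + exp(2*I*pi/9) + exp(4*I*pi/9)|^2 + 1*|1 + exp(-4*I*pi/9) + exp(-2*I*pi/9) + exp(8*I*pi/9) + exp(2*I*pi/9) + exp(2*I*pi/3) + exp(4*I*pi/9)|^2 + 1*|2 + 3*exp(-2*I*pi/3) + 2*exp(2*I*pi/3)|^2 + 1*|1 + exp(-4*I*pi/9) + exp(-2*I*pi/3) + exp(-2*I*pi/9) + exp(-8*I*pi/9) + exp(8*I*pi/9) + exp(4*I*pi/9)|^2 + 1*|1 + exp(-4*I*pi/9) + exp(-8*I*pi/9) + exp(8*I*pi/9) + exp(2*I*pi/9) + exp(2*I*pi/3) + exp(4*I*pi/9)|^2 + 1*|2 + 2*exp(-2*I*pi/3) + 3*exp(2*I*pi/3)|^2 + 1*|1 + exp(-4*I*pi/9) + exp(-2*I*pi/3) + exp(-2*I*pi/9) + exp(-8*I*pi/9) + exp(2*I*pi/9) + exp(4*I*pi/9)|^2 + 1*|1 + exp(-4*I*pi/9) + exp(-2*I*pi/9) + exp(-8*I*pi/9) + exp(8*I*pi/9) + exp(2*I*pi/9) + exp(2*I*pi/3)|^2]
  = (1/9)[(49) + (7 + 5*exp(-4*I*pi/9) + 5*exp(-2*I*pi/3) + 5*exp(-2*I*pi/9) + 6*exp(-8*I*pi/9) + 6*exp(8*I*pi/9) + 5*exp(2*I*pi/9) + 5*exp(2*I*pi/3) + 5*exp(4*I*pi/9)) + (7 + 5*exp(-4*I*pi/9) + 5*exp(-2*I*pi/3) + 6*exp(-2*I*pi/9) + 5*exp(-8*I*pi/9) + 5*exp(8*I*pi/9) + 6*exp(2*I*pi/9) + 5*exp(2*I*pi/3) + 5*exp(4*I*pi/9)) + (1) + (7 + 6*exp(-4*I*pi/9) + 5*exp(-2*I*pi/3) + 5*exp(-2*I*pi/9) + 5*exp(-8*I*pi/9) + 5*exp(8*I*pi/9) + 5*exp(2*I*pi/9) + 5*exp(2*I*pi/3) + 6*exp(4*I*pi/9)) + (7 + 6*exp(-4*I*pi/9) + 5*exp(-2*I*pi/3) + 5*exp(-2*I*pi/9) + 5*exp(-8*I*pi/9) + 5*exp(8*I*pi/9) + 5*exp(2*I*pi/9) + 5*exp(2*I*pi/3) + 6*exp(4*I*pi/9)) + (1) + (7 + 5*exp(-4*I*pi/9) + 5*exp(-2*I*pi/3) + 6*exp(-2*I*pi/9) + 5*exp(-8*I*pi/9) + 5*exp(8*I*pi/9) + 6*exp(2*I*pi/9) + 5*exp(2*I*pi/3) + 5*exp(4*I*pi/9)) + (7 + 5*exp(-4*I*pi/9) + 5*exp(-2*I*pi/3) + 5*exp(-2*I*pi/9) + 6*exp(-8*I*pi/9) + 6*exp(8*I*pi/9) + 5*exp(2*I*pi/9) + 5*exp(2*I*pi/3) + 5*exp(4*I*pi/9))] = 63/9 = 7.
(Exp terms are combined using exp(i*s)*conj(exp(i*t)) = exp(i*(s-t)), and sums of them are collapsed using the identity that for every m > 1 the m distinct m-th roots of unity sum to 0, e.g. 1 + exp(2*I*pi/3) + exp(-2*I*pi/3) = 0.)
A character is irreducible iff <chi, chi> = 1, so this representation is reducible.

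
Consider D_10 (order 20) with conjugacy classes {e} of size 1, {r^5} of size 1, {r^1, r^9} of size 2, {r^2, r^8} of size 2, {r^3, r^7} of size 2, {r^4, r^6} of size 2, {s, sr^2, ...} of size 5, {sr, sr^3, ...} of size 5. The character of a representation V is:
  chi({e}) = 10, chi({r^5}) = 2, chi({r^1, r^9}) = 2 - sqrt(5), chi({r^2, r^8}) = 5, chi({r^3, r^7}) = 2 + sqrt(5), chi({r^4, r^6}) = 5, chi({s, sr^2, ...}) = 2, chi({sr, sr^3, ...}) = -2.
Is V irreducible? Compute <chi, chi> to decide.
Not irreducible (reducible): <chi, chi> = 14 > 1.

Working: <chi, chi> = (1/|G|) sum_C |C| * |chi(C)|^2 = (1/20)[1*|10|^2 + 1*|2|^2 + 2*|2 - sqrt(5)|^2 + 2*|5|^2 + 2*|2 + sqrt(5)|^2 + 2*|5|^2 + 5*|2|^2 + 5*|-2|^2]
  = (1/20)[(100) + (4) + (18 - 8*sqrt(5)) + (50) + (8*sqrt(5) + 18) + (50) + (20) + (20)] = 280/20 = 14.
A character is irreducible iff <chi, chi> = 1, so this representation is reducible.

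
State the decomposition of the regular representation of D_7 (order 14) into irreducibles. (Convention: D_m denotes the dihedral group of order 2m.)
Each irreducible V_i of dimension d_i appears with multiplicity d_i, i.e. rho_reg = (direct sum over all irreducibles V_i) d_i V_i. The irreducible dimensions for D_7 are 1, 1, 2, 2, 2: 2 irreducibles of dimension 1, each with multiplicity 1; 3 irreducibles of dimension 2, each with multiplicity 2. Total dimension 2*1*1 + 3*2*2 = 14 = |G|.

General theorem: in the regular representation of a finite group G, each irreducible appears with multiplicity equal to its dimension. Check: dim(rho_reg) = sum d_i^2 = 1 + 1 + 4 + 4 + 4 = 14 = |G|.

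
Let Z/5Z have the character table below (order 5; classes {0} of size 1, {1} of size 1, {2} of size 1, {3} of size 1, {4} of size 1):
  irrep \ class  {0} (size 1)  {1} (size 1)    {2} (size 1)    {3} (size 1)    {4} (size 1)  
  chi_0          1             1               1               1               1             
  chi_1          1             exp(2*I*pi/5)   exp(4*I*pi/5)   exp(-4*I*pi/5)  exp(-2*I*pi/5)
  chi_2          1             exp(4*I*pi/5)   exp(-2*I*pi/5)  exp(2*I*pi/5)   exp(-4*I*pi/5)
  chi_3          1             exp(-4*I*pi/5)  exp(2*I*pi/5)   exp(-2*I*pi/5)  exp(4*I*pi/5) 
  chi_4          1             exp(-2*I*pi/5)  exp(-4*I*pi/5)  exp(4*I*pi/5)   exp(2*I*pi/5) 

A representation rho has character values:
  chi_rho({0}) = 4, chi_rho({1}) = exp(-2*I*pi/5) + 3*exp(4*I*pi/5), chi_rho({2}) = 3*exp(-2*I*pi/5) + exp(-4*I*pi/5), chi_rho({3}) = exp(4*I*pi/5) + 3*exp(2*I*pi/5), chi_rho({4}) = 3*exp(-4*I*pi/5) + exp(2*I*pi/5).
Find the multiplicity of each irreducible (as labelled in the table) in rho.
Multiplicities: chi_0: 0, chi_1: 0, chi_2: 3, chi_3: 0, chi_4: 1.

Explanation: Use <chi_rho, chi> = (1/|G|) sum_C |C| * chi_rho(C) * conj(chi(C)) with |G| = 5 for each irreducible chi in the table:
  <chi_rho, chi_0> = (1/5)[1*(4)*conj(1) + 1*(exp(-2*I*pi/5) + 3*exp(4*I*pi/5))*conj(1) + 1*(3*exp(-2*I*pi/5) + exp(-4*I*pi/5))*conj(1) + 1*(exp(4*I*pi/5) + 3*exp(2*I*pi/5))*conj(1) + 1*(3*exp(-4*I*pi/5) + exp(2*I*pi/5))*conj(1)]
      = (1/5)[(4) + (exp(-2*I*pi/5) + 3*exp(4*I*pi/5)) + (3*exp(-2*I*pi/5) + exp(-4*I*pi/5)) + (exp(4*I*pi/5) + 3*exp(2*I*pi/5)) + (3*exp(-4*I*pi/5) + exp(2*I*pi/5))] = 0/5 = 0
  <chi_rho, chi_1> = (1/5)[1*(4)*conj(1) + 1*(exp(-2*I*pi/5) + 3*exp(4*I*pi/5))*conj(exp(2*I*pi/5)) + 1*(3*exp(-2*I*pi/5) + exp(-4*I*pi/5))*conj(exp(4*I*pi/5)) + 1*(exp(4*I*pi/5) + 3*exp(2*I*pi/5))*conj(exp(-4*I*pi/5)) + 1*(3*exp(-4*I*pi/5) + exp(2*I*pi/5))*conj(exp(-2*I*pi/5))]
      = (1/5)[(4) + (exp(-4*I*pi/5) + 3*exp(2*I*pi/5)) + (exp(2*I*pi/5) + 3*exp(4*I*pi/5)) + (3*exp(-4*I*pi/5) + exp(-2*I*pi/5)) + (3*exp(-2*I*pi/5) + exp(4*I*pi/5))] = 0/5 = 0
  <chi_rho, chi_2> = (1/5)[1*(4)*conj(1) + 1*(exp(-2*I*pi/5) + 3*exp(4*I*pi/5))*conj(exp(4*I*pi/5)) + 1*(3*exp(-2*I*pi/5) + exp(-4*I*pi/5))*conj(exp(-2*I*pi/5)) + 1*(exp(4*I*pi/5) + 3*exp(2*I*pi/5))*conj(exp(2*I*pi/5)) + 1*(3*exp(-4*I*pi/5) + exp(2*I*pi/5))*conj(exp(-4*I*pi/5))]
      = (1/5)[(4) + (3 + exp(4*I*pi/5)) + (3 + exp(-2*I*pi/5)) + (3 + exp(2*I*pi/5)) + (3 + exp(-4*I*pi/5))] = 15/5 = 3
  <chi_rho, chi_3> = (1/5)[1*(4)*conj(1) + 1*(exp(-2*I*pi/5) + 3*exp(4*I*pi/5))*conj(exp(-4*I*pi/5)) + 1*(3*exp(-2*I*pi/5) + exp(-4*I*pi/5))*conj(exp(2*I*pi/5)) + 1*(exp(4*I*pi/5) + 3*exp(2*I*pi/5))*conj(exp(-2*I*pi/5)) + 1*(3*exp(-4*I*pi/5) + exp(2*I*pi/5))*conj(exp(4*I*pi/5))]
      = (1/5)[(4) + (3*exp(-2*I*pi/5) + exp(2*I*pi/5)) + (3*exp(-4*I*pi/5) + exp(4*I*pi/5)) + (exp(-4*I*pi/5) + 3*exp(4*I*pi/5)) + (exp(-2*I*pi/5) + 3*exp(2*I*pi/5))] = 0/5 = 0
  <chi_rho, chi_4> = (1/5)[1*(4)*conj(1) + 1*(exp(-2*I*pi/5) + 3*exp(4*I*pi/5))*conj(exp(-2*I*pi/5)) + 1*(3*exp(-2*I*pi/5) + exp(-4*I*pi/5))*conj(exp(-4*I*pi/5)) + 1*(exp(4*I*pi/5) + 3*exp(2*I*pi/5))*conj(exp(4*I*pi/5)) + 1*(3*exp(-4*I*pi/5) + exp(2*I*pi/5))*conj(exp(2*I*pi/5))]
      = (1/5)[(4) + (1 + 3*exp(-4*I*pi/5)) + (1 + 3*exp(2*I*pi/5)) + (1 + 3*exp(-2*I*pi/5)) + (1 + 3*exp(4*I*pi/5))] = 5/5 = 1
(Exp terms are combined using exp(i*s)*conj(exp(i*t)) = exp(i*(s-t)), and sums of them are collapsed using the identity that for every m > 1 the m distinct m-th roots of unity sum to 0, e.g. 1 + exp(2*I*pi/3) + exp(-2*I*pi/3) = 0.)
Dimension check: dim(rho) = sum (mult * dim) = 0*1 + 0*1 + 3*1 + 0*1 + 1*1 = 4 = chi_rho(e) = 4.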